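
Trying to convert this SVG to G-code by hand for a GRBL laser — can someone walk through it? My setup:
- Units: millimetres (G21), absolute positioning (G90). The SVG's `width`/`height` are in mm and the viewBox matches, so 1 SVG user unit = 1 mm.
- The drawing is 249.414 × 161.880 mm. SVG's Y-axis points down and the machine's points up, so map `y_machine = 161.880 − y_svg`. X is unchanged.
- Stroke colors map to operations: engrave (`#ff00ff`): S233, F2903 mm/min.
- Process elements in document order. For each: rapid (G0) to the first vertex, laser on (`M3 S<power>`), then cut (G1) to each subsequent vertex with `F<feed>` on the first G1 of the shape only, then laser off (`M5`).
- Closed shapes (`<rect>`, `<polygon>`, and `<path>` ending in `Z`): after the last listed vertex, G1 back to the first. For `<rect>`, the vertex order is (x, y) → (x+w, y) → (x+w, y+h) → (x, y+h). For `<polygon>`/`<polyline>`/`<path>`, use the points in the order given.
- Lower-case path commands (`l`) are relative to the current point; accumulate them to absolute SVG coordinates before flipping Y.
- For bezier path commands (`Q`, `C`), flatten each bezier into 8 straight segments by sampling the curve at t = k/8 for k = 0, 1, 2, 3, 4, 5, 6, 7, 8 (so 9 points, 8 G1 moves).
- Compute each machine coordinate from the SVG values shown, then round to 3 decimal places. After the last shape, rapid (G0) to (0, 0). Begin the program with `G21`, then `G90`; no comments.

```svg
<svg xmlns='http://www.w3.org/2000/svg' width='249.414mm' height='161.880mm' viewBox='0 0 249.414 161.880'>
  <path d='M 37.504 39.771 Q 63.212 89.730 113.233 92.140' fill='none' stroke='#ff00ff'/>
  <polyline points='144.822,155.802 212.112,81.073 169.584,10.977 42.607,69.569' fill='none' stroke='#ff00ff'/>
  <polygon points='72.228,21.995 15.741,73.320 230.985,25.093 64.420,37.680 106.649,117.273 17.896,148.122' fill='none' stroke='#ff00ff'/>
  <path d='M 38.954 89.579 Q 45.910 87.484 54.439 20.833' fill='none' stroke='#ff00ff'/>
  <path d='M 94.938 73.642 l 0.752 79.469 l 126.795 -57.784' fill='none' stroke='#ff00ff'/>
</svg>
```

viewBox `0 0 249.414 161.880` with mm width/height → 1 unit = 1 mm. Flip: y_m = 161.880 − y_svg.

**Shape 1** — `<path>` quadratic bezier, stroke `#ff00ff` → engrave (S233, F2903). Control points (SVG): P0=(37.504,39.771), P1=(63.212,89.730), P2=(113.233,92.140); sampled at t=k/8. Machine vertices: (37.504,122.109) → (44.311,110.362) → (51.878,100.101) → (60.204,91.326) → (69.290,84.037) → (79.136,78.234) → (89.742,73.917) → (101.108,71.085) → (113.233,69.740). Open path.

**Shape 2** — `<polyline>` open polyline, stroke `#ff00ff` → engrave (S233, F2903). Machine vertices: (144.822,6.078) → (212.112,80.807) → (169.584,150.903) → (42.607,92.311). Open path.

**Shape 3** — `<polygon>` closed polygon, stroke `#ff00ff` → engrave (S233, F2903). Machine vertices: (72.228,139.885) → (15.741,88.560) → (230.985,136.787) → (64.420,124.200) → (106.649,44.607) → (17.896,13.758) → (72.228,139.885). Closed: final G1 returns to the first vertex.

**Shape 4** — `<path>` quadratic bezier, stroke `#ff00ff` → engrave (S233, F2903). Control points (SVG): P0=(38.954,89.579), P1=(45.910,87.484), P2=(54.439,20.833); sampled at t=k/8. Machine vertices: (38.954,72.301) → (40.718,73.833) → (42.530,77.383) → (44.392,82.950) → (46.303,90.535) → (48.263,100.137) → (50.273,111.756) → (52.331,125.393) → (54.439,141.047). Open path.

**Shape 5** — `<path>` open polyline, stroke `#ff00ff` → engrave (S233, F2903). Machine vertices: (94.938,88.238) → (95.690,8.769) → (222.485,66.553). Open path.

G21
G90
G0 X37.504 Y122.109
M3 S233
G1 X44.311 Y110.362 F2903
G1 X51.878 Y100.101
G1 X60.204 Y91.326
G1 X69.290 Y84.037
G1 X79.136 Y78.234
G1 X89.742 Y73.917
G1 X101.108 Y71.085
G1 X113.233 Y69.740
M5
G0 X144.822 Y6.078
M3 S233
G1 X212.112 Y80.807 F2903
G1 X169.584 Y150.903
G1 X42.607 Y92.311
M5
G0 X72.228 Y139.885
M3 S233
G1 X15.741 Y88.560 F2903
G1 X230.985 Y136.787
G1 X64.420 Y124.200
G1 X106.649 Y44.607
G1 X17.896 Y13.758
G1 X72.228 Y139.885
M5
G0 X38.954 Y72.301
M3 S233
G1 X40.718 Y73.833 F2903
G1 X42.530 Y77.383
G1 X44.392 Y82.950
G1 X46.303 Y90.535
G1 X48.263 Y100.137
G1 X50.273 Y111.756
G1 X52.331 Y125.393
G1 X54.439 Y141.047
M5
G0 X94.938 Y88.238
M3 S233
G1 X95.690 Y8.769 F2903
G1 X222.485 Y66.553
M5
G0 X0.000 Y0.000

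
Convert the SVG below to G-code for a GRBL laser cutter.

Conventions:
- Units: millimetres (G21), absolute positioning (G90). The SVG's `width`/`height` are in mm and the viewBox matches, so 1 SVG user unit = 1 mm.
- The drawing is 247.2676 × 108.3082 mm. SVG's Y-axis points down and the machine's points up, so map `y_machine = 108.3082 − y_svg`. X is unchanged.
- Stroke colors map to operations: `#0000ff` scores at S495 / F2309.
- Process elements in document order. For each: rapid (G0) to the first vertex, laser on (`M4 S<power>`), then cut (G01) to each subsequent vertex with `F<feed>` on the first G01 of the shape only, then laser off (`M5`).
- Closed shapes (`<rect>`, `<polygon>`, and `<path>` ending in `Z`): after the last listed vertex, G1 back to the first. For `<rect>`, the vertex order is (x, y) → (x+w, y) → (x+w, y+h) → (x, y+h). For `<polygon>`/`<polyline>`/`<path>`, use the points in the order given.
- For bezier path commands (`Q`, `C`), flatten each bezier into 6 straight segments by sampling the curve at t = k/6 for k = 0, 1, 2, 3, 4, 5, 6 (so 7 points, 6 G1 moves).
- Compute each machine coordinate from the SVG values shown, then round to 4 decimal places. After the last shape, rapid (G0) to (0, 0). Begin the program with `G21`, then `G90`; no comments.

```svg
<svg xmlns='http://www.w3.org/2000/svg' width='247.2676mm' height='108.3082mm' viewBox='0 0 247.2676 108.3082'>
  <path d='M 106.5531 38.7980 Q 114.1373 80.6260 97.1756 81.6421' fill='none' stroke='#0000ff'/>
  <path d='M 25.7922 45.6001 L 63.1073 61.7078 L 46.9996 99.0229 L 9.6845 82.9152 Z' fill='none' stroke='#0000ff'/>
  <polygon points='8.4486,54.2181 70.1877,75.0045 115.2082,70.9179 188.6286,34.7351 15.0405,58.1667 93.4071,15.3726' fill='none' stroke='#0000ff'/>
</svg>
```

1 u = 1 mm; y_m = 108.3082 − y.

[1] `<path>` quadratic bezier, #0000ff→score S495 F2309: (106.5531,69.5102) → (108.3993,56.7012) → (108.8819,46.1595) → (108.0008,37.8852) → (105.7561,31.8782) → (102.1477,28.1385) → (97.1756,26.6661)

[2] `<path>` regular polygon, #0000ff→score S495 F2309: (25.7922,62.7081) → (63.1073,46.6004) → (46.9996,9.2853) → (9.6845,25.3930) → (25.7922,62.7081) (closed)

[3] `<polygon>` closed polygon, #0000ff→score S495 F2309: (8.4486,54.0901) → (70.1877,33.3037) → (115.2082,37.3903) → (188.6286,73.5731) → (15.0405,50.1415) → (93.4071,92.9356) → (8.4486,54.0901) (closed)

G21
G90
G0 X106.5531 Y69.5102
M4 S495
G01 X108.3993 Y56.7012 F2309
G01 X108.8819 Y46.1595
G01 X108.0008 Y37.8852
G01 X105.7561 Y31.8782
G01 X102.1477 Y28.1385
G01 X97.1756 Y26.6661
M5
G0 X25.7922 Y62.7081
M4 S495
G01 X63.1073 Y46.6004 F2309
G01 X46.9996 Y9.2853
G01 X9.6845 Y25.3930
G01 X25.7922 Y62.7081
M5
G0 X8.4486 Y54.0901
M4 S495
G01 X70.1877 Y33.3037 F2309
G01 X115.2082 Y37.3903
G01 X188.6286 Y73.5731
G01 X15.0405 Y50.1415
G01 X93.4071 Y92.9356
G01 X8.4486 Y54.0901
M5
G0 X0.0000 Y0.0000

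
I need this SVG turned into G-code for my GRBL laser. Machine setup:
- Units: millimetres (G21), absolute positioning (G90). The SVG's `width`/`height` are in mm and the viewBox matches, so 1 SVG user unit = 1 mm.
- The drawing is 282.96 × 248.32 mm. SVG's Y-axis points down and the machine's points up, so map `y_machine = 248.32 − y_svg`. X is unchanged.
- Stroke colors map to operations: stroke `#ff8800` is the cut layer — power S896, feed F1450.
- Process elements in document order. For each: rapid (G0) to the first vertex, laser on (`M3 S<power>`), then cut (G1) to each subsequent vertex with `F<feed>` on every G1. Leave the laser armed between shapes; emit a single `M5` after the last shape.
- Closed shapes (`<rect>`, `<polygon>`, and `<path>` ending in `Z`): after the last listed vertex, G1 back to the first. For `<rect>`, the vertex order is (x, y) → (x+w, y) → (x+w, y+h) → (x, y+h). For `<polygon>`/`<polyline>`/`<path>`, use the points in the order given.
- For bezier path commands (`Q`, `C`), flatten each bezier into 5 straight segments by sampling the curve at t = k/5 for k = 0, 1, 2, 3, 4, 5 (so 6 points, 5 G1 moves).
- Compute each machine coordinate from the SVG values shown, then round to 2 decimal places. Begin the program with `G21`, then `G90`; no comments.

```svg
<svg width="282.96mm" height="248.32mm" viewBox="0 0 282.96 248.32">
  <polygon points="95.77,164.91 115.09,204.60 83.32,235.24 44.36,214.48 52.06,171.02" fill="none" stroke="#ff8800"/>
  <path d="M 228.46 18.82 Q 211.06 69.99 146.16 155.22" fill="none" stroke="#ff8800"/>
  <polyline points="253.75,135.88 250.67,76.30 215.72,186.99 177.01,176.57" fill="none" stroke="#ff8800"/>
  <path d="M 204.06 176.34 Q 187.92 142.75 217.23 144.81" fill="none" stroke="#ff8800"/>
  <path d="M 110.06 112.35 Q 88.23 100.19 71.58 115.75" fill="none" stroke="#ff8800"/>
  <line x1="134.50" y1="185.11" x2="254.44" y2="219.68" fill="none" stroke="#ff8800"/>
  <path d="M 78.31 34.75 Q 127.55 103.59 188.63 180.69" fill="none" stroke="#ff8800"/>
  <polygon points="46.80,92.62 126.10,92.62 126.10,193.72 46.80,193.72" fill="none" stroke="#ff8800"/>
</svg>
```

G21
G90
G0 X95.77 Y83.41
M3 S896
G1 X115.09 Y43.72 F1450
G1 X83.32 Y13.08 F1450
G1 X44.36 Y33.84 F1450
G1 X52.06 Y77.30 F1450
G1 X95.77 Y83.41 F1450
G0 X228.46 Y229.50
M3 S896
G1 X219.60 Y207.67 F1450
G1 X206.94 Y183.11 F1450
G1 X190.48 Y155.83 F1450
G1 X170.22 Y125.83 F1450
G1 X146.16 Y93.10 F1450
G0 X253.75 Y112.44
M3 S896
G1 X250.67 Y172.02 F1450
G1 X215.72 Y61.33 F1450
G1 X177.01 Y71.75 F1450
G0 X204.06 Y71.98
M3 S896
G1 X199.42 Y83.99 F1450
G1 X198.42 Y93.15 F1450
G1 X201.05 Y99.45 F1450
G1 X207.32 Y102.91 F1450
G1 X217.23 Y103.51 F1450
G0 X110.06 Y135.97
M3 S896
G1 X101.54 Y139.73 F1450
G1 X93.42 Y141.26 F1450
G1 X85.73 Y140.58 F1450
G1 X78.45 Y137.69 F1450
G1 X71.58 Y132.57 F1450
G0 X134.50 Y63.21
M3 S896
G1 X254.44 Y28.64 F1450
G0 X78.31 Y213.57
M3 S896
G1 X98.48 Y185.70 F1450
G1 X119.60 Y157.18 F1450
G1 X141.66 Y127.99 F1450
G1 X164.67 Y98.14 F1450
G1 X188.63 Y67.63 F1450
G0 X46.80 Y155.70
M3 S896
G1 X126.10 Y155.70 F1450
G1 X126.10 Y54.60 F1450
G1 X46.80 Y54.60 F1450
G1 X46.80 Y155.70 F1450
M5

1 u = 1 mm; y_m = 248.32 − y.

[1] `<polygon>` regular polygon, #ff8800→cut S896 F1450: (95.77,83.41) → (115.09,43.72) → (83.32,13.08) → (44.36,33.84) → (52.06,77.30) → (95.77,83.41) (closed)

[2] `<path>` quadratic bezier, #ff8800→cut S896 F1450: (228.46,229.50) → (219.60,207.67) → (206.94,183.11) → (190.48,155.83) → (170.22,125.83) → (146.16,93.10)

[3] `<polyline>` open polyline, #ff8800→cut S896 F1450: (253.75,112.44) → (250.67,172.02) → (215.72,61.33) → (177.01,71.75)

[4] `<path>` quadratic bezier, #ff8800→cut S896 F1450: (204.06,71.98) → (199.42,83.99) → (198.42,93.15) → (201.05,99.45) → (207.32,102.91) → (217.23,103.51)

[5] `<path>` quadratic bezier, #ff8800→cut S896 F1450: (110.06,135.97) → (101.54,139.73) → (93.42,141.26) → (85.73,140.58) → (78.45,137.69) → (71.58,132.57)

[6] `<line>` line segment, #ff8800→cut S896 F1450: (134.50,63.21) → (254.44,28.64)

[7] `<path>` quadratic bezier, #ff8800→cut S896 F1450: (78.31,213.57) → (98.48,185.70) → (119.60,157.18) → (141.66,127.99) → (164.67,98.14) → (188.63,67.63)

[8] `<polygon>` rectangle, #ff8800→cut S896 F1450: (46.80,155.70) → (126.10,155.70) → (126.10,54.60) → (46.80,54.60) → (46.80,155.70) (closed)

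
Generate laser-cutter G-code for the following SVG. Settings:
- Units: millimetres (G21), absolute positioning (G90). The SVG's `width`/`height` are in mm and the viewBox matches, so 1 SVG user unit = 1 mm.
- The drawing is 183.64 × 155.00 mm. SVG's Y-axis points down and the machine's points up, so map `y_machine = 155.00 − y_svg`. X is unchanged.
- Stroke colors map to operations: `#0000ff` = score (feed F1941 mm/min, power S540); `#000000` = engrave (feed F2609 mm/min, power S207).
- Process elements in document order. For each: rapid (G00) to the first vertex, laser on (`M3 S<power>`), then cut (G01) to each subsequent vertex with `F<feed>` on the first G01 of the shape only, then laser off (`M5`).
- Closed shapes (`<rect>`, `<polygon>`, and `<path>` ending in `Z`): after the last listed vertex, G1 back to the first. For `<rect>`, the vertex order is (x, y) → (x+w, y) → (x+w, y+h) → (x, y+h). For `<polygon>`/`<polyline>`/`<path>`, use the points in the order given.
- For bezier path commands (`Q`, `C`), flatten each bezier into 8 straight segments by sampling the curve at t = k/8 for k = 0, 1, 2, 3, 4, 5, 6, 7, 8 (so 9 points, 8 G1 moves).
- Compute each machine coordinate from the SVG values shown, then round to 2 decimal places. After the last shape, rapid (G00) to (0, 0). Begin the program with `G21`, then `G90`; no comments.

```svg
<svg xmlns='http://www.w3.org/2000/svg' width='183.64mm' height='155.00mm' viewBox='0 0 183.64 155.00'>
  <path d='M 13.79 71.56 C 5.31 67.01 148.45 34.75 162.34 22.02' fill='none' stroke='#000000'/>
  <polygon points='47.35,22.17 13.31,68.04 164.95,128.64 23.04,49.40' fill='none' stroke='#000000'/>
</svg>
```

1 u = 1 mm; y_m = 155.00 − y.

[1] `<path>` cubic bezier, #000000→engrave S207 F2609: (13.79,83.44) → (17.17,86.35) → (31.47,91.31) → (53.40,97.76) → (79.68,105.14) → (107.00,112.91) → (132.08,120.51) → (151.62,127.38) → (162.34,132.98)

[2] `<polygon>` closed polygon, #000000→engrave S207 F2609: (47.35,132.83) → (13.31,86.96) → (164.95,26.36) → (23.04,105.60) → (47.35,132.83) (closed)

G21
G90
G00 X13.79 Y83.44
M3 S207
G01 X17.17 Y86.35 F2609
G01 X31.47 Y91.31
G01 X53.40 Y97.76
G01 X79.68 Y105.14
G01 X107.00 Y112.91
G01 X132.08 Y120.51
G01 X151.62 Y127.38
G01 X162.34 Y132.98
M5
G00 X47.35 Y132.83
M3 S207
G01 X13.31 Y86.96 F2609
G01 X164.95 Y26.36
G01 X23.04 Y105.60
G01 X47.35 Y132.83
M5
G00 X0.00 Y0.00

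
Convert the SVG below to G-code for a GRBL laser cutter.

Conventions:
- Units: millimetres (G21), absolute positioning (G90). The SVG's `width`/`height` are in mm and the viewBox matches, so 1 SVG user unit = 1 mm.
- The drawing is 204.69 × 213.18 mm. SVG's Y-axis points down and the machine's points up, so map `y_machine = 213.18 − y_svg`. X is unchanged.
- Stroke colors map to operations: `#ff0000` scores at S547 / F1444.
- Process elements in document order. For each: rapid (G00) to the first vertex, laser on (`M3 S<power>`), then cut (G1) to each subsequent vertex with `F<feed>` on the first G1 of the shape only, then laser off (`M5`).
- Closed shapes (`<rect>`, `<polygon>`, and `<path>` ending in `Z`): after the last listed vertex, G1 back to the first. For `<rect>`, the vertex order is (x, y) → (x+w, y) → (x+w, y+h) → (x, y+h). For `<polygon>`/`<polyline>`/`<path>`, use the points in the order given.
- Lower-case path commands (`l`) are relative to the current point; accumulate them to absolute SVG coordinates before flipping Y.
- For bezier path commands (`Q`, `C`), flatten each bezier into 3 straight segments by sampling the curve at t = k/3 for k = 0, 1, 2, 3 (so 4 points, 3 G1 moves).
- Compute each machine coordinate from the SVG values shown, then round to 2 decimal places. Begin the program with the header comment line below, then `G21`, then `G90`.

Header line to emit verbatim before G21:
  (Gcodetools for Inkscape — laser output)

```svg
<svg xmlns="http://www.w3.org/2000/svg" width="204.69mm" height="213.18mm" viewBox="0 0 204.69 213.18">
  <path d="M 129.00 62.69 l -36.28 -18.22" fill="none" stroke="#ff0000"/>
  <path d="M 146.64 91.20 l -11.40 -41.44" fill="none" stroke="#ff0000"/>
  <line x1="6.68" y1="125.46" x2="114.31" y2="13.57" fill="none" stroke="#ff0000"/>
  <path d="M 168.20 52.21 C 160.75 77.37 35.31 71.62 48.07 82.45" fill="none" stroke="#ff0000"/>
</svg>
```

(Gcodetools for Inkscape — laser output)
G21
G90
G00 X129.00 Y150.49
M3 S547
G1 X92.72 Y168.71 F1444
M5
G00 X146.64 Y121.98
M3 S547
G1 X135.24 Y163.42 F1444
M5
G00 X6.68 Y87.72
M3 S547
G1 X114.31 Y199.61 F1444
M5
G00 X168.20 Y160.97
M3 S547
G1 X130.91 Y144.35 F1444
G1 X71.89 Y137.79
G1 X48.07 Y130.73
M5

viewBox `0 0 204.69 213.18` with mm width/height → 1 unit = 1 mm. Flip: y_m = 213.18 − y_svg.

**Shape 1** — `<path>` line segment, stroke `#ff0000` → score (S547, F1444). Machine vertices: (129.00,150.49) → (92.72,168.71). Open path.

**Shape 2** — `<path>` line segment, stroke `#ff0000` → score (S547, F1444). Machine vertices: (146.64,121.98) → (135.24,163.42). Open path.

**Shape 3** — `<line>` line segment, stroke `#ff0000` → score (S547, F1444). Machine vertices: (6.68,87.72) → (114.31,199.61). Open path.

**Shape 4** — `<path>` cubic bezier, stroke `#ff0000` → score (S547, F1444). Control points (SVG): P0=(168.20,52.21), P1=(160.75,77.37), P2=(35.31,71.62), P3=(48.07,82.45); sampled at t=k/3. Machine vertices: (168.20,160.97) → (130.91,144.35) → (71.89,137.79) → (48.07,130.73). Open path.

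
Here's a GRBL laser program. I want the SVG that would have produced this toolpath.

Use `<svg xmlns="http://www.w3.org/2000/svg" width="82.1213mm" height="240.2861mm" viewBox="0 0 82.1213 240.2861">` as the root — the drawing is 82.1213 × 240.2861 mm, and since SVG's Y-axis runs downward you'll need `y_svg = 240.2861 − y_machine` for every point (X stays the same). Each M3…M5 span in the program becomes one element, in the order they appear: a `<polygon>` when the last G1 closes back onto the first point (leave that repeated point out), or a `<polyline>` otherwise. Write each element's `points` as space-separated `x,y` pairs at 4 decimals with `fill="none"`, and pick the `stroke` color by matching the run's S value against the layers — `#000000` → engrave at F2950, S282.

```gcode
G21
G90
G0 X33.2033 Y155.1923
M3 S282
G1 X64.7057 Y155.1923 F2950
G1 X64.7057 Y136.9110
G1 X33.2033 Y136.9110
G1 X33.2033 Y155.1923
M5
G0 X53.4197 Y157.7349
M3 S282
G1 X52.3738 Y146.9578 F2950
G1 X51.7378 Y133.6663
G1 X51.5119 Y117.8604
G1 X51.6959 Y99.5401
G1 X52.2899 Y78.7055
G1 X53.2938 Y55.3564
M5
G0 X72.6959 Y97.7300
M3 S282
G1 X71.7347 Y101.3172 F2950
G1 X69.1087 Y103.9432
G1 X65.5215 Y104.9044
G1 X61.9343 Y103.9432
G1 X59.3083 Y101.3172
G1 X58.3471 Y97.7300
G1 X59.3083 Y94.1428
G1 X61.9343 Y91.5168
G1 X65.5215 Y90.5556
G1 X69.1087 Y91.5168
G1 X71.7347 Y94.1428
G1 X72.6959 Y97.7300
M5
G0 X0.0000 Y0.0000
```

Each laser-on run becomes one SVG element. Flip Y back into SVG space with y_svg = 240.2861 − y_machine. Every run uses S282, so all elements get stroke `#000000` (engrave).

Run 1: The run returns to its start, so emit a `<polygon>` with points (Y-flipped): 33.2033,85.0938 64.7057,85.0938 64.7057,103.3751 33.2033,103.3751.

Run 2: The run is open, so emit a `<polyline>` with points (Y-flipped): 53.4197,82.5512 52.3738,93.3283 51.7378,106.6198 51.5119,122.4257 51.6959,140.7460 52.2899,161.5806 53.2938,184.9297.

Run 3: The run returns to its start, so emit a `<polygon>` with points (Y-flipped): 72.6959,142.5561 71.7347,138.9689 69.1087,136.3429 65.5215,135.3817 61.9343,136.3429 59.3083,138.9689 58.3471,142.5561 59.3083,146.1433 61.9343,148.7693 65.5215,149.7305 69.1087,148.7693 71.7347,146.1433.

<svg xmlns="http://www.w3.org/2000/svg" width="82.1213mm" height="240.2861mm" viewBox="0 0 82.1213 240.2861">
  <polygon points="33.2033,85.0938 64.7057,85.0938 64.7057,103.3751 33.2033,103.3751" fill="none" stroke="#000000"/>
  <polyline points="53.4197,82.5512 52.3738,93.3283 51.7378,106.6198 51.5119,122.4257 51.6959,140.7460 52.2899,161.5806 53.2938,184.9297" fill="none" stroke="#000000"/>
  <polygon points="72.6959,142.5561 71.7347,138.9689 69.1087,136.3429 65.5215,135.3817 61.9343,136.3429 59.3083,138.9689 58.3471,142.5561 59.3083,146.1433 61.9343,148.7693 65.5215,149.7305 69.1087,148.7693 71.7347,146.1433" fill="none" stroke="#000000"/>
</svg>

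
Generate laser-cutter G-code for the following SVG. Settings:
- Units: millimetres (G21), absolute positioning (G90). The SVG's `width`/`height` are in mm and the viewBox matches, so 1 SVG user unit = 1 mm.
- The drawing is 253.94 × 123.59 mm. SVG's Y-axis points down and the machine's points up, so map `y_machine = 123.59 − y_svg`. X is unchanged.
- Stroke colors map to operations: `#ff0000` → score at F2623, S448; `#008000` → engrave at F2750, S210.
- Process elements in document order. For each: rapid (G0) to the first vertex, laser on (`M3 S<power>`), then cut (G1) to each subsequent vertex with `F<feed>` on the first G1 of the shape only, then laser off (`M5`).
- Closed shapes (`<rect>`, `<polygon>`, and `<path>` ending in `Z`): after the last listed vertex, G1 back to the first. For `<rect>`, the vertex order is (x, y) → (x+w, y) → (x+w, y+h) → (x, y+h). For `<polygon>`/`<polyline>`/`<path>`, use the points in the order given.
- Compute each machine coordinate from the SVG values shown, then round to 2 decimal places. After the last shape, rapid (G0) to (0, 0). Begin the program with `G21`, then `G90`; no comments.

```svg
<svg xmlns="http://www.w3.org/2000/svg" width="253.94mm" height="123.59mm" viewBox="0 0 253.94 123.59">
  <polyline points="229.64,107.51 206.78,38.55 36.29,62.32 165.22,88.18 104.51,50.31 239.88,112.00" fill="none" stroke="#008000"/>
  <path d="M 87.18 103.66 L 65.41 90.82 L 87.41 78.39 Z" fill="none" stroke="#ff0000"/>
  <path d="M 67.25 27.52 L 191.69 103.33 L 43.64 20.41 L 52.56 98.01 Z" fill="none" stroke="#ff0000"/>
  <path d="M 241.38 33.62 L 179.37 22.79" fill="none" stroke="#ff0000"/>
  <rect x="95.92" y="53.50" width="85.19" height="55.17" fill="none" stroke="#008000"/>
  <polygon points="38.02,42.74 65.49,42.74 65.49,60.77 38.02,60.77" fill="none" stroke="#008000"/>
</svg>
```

G21
G90
G0 X229.64 Y16.08
M3 S210
G1 X206.78 Y85.04 F2750
G1 X36.29 Y61.27
G1 X165.22 Y35.41
G1 X104.51 Y73.28
G1 X239.88 Y11.59
M5
G0 X87.18 Y19.93
M3 S448
G1 X65.41 Y32.77 F2623
G1 X87.41 Y45.20
G1 X87.18 Y19.93
M5
G0 X67.25 Y96.07
M3 S448
G1 X191.69 Y20.26 F2623
G1 X43.64 Y103.18
G1 X52.56 Y25.58
G1 X67.25 Y96.07
M5
G0 X241.38 Y89.97
M3 S448
G1 X179.37 Y100.80 F2623
M5
G0 X95.92 Y70.09
M3 S210
G1 X181.11 Y70.09 F2750
G1 X181.11 Y14.92
G1 X95.92 Y14.92
G1 X95.92 Y70.09
M5
G0 X38.02 Y80.85
M3 S210
G1 X65.49 Y80.85 F2750
G1 X65.49 Y62.82
G1 X38.02 Y62.82
G1 X38.02 Y80.85
M5
G0 X0.00 Y0.00

viewBox `0 0 253.94 123.59` with mm width/height → 1 unit = 1 mm. Flip: y_m = 123.59 − y_svg.

**Shape 1** — `<polyline>` open polyline, stroke `#008000` → engrave (S210, F2750). Machine vertices: (229.64,16.08) → (206.78,85.04) → (36.29,61.27) → (165.22,35.41) → (104.51,73.28) → (239.88,11.59). Open path.

**Shape 2** — `<path>` regular polygon, stroke `#ff0000` → score (S448, F2623). Machine vertices: (87.18,19.93) → (65.41,32.77) → (87.41,45.20) → (87.18,19.93). Closed: final G1 returns to the first vertex.

**Shape 3** — `<path>` closed polygon, stroke `#ff0000` → score (S448, F2623). Machine vertices: (67.25,96.07) → (191.69,20.26) → (43.64,103.18) → (52.56,25.58) → (67.25,96.07). Closed: final G1 returns to the first vertex.

**Shape 4** — `<path>` line segment, stroke `#ff0000` → score (S448, F2623). Machine vertices: (241.38,89.97) → (179.37,100.80). Open path.

**Shape 5** — `<rect>` rectangle, stroke `#008000` → engrave (S210, F2750). Machine vertices: (95.92,70.09) → (181.11,70.09) → (181.11,14.92) → (95.92,14.92) → (95.92,70.09). Closed: final G1 returns to the first vertex.

**Shape 6** — `<polygon>` rectangle, stroke `#008000` → engrave (S210, F2750). Machine vertices: (38.02,80.85) → (65.49,80.85) → (65.49,62.82) → (38.02,62.82) → (38.02,80.85). Closed: final G1 returns to the first vertex.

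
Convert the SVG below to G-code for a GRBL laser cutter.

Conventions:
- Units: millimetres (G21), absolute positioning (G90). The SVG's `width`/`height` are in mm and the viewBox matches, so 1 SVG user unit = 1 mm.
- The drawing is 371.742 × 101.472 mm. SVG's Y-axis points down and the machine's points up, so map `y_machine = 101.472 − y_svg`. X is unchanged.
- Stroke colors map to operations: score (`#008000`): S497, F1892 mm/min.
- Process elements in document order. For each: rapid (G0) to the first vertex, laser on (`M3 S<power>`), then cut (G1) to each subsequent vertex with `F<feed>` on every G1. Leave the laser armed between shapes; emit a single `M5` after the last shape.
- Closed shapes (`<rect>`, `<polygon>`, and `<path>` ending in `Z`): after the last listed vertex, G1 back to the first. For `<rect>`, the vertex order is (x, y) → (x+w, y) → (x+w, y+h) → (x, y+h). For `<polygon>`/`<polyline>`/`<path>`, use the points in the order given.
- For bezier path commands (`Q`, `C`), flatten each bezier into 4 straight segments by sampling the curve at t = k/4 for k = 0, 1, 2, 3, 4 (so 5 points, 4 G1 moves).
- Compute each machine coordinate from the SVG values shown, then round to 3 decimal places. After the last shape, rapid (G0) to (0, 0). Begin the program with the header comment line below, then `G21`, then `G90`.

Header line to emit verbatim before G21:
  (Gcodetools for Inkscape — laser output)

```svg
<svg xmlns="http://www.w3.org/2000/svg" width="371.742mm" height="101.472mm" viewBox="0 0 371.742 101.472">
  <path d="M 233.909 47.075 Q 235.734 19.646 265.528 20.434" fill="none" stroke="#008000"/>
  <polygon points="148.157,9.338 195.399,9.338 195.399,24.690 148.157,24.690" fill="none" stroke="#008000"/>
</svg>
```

viewBox `0 0 371.742 101.472` with mm width/height → 1 unit = 1 mm. Flip: y_m = 101.472 − y_svg.

**Shape 1** — `<path>` quadratic bezier, stroke `#008000` → score (S497, F1892). Control points (SVG): P0=(233.909,47.075), P1=(235.734,19.646), P2=(265.528,20.434); sampled at t=k/4. Machine vertices: (233.909,54.397) → (236.570,66.348) → (242.726,74.772) → (252.379,79.668) → (265.528,81.038). Open path.

**Shape 2** — `<polygon>` rectangle, stroke `#008000` → score (S497, F1892). Machine vertices: (148.157,92.134) → (195.399,92.134) → (195.399,76.782) → (148.157,76.782) → (148.157,92.134). Closed: final G1 returns to the first vertex.

(Gcodetools for Inkscape — laser output)
G21
G90
G0 X233.909 Y54.397
M3 S497
G1 X236.570 Y66.348 F1892
G1 X242.726 Y74.772 F1892
G1 X252.379 Y79.668 F1892
G1 X265.528 Y81.038 F1892
G0 X148.157 Y92.134
M3 S497
G1 X195.399 Y92.134 F1892
G1 X195.399 Y76.782 F1892
G1 X148.157 Y76.782 F1892
G1 X148.157 Y92.134 F1892
M5
G0 X0.000 Y0.000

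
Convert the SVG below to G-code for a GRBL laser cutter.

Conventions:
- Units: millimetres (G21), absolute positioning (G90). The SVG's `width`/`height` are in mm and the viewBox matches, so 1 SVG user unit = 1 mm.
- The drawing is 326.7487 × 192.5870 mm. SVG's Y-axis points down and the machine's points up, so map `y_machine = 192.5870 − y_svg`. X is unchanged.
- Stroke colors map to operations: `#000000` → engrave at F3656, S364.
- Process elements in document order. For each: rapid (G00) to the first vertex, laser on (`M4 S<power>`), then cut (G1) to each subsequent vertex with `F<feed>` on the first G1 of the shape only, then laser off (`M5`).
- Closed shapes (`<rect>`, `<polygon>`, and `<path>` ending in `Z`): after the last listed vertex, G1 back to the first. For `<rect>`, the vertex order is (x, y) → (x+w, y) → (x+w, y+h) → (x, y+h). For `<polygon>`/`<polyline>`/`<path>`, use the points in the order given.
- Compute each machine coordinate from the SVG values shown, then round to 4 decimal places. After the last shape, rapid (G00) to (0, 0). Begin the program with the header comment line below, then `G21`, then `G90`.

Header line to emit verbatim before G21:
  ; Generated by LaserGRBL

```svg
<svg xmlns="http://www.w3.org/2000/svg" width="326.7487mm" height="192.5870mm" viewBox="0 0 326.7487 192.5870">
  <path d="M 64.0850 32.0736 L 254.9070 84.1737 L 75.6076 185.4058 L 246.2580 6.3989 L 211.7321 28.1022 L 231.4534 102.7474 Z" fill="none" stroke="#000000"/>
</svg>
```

viewBox `0 0 326.7487 192.5870` with mm width/height → 1 unit = 1 mm. Flip: y_m = 192.5870 − y_svg.

**Shape 1** — `<path>` closed polygon, stroke `#000000` → engrave (S364, F3656). Machine vertices: (64.0850,160.5134) → (254.9070,108.4133) → (75.6076,7.1812) → (246.2580,186.1881) → (211.7321,164.4848) → (231.4534,89.8396) → (64.0850,160.5134). Closed: final G1 returns to the first vertex.

; Generated by LaserGRBL
G21
G90
G00 X64.0850 Y160.5134
M4 S364
G1 X254.9070 Y108.4133 F3656
G1 X75.6076 Y7.1812
G1 X246.2580 Y186.1881
G1 X211.7321 Y164.4848
G1 X231.4534 Y89.8396
G1 X64.0850 Y160.5134
M5
G00 X0.0000 Y0.0000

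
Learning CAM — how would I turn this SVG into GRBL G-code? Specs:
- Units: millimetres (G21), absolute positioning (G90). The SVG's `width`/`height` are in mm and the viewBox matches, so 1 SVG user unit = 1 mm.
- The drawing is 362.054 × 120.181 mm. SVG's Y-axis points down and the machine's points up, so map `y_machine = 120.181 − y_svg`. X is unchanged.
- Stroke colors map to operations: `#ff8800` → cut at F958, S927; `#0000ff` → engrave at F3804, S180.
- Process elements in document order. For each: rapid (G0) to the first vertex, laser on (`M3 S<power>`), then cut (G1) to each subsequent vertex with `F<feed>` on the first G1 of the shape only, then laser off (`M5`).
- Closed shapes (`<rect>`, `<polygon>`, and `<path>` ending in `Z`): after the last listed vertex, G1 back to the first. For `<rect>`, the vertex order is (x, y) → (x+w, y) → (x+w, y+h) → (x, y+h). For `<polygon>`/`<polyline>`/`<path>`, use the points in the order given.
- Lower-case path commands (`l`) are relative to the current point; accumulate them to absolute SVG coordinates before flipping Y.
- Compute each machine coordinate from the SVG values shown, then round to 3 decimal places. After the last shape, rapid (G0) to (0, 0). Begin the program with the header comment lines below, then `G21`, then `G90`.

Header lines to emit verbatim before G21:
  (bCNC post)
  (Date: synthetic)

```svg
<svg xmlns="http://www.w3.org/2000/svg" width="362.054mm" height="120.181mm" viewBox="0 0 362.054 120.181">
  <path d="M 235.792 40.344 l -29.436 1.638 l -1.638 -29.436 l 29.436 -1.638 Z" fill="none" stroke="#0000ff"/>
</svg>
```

(bCNC post)
(Date: synthetic)
G21
G90
G0 X235.792 Y79.837
M3 S180
G1 X206.356 Y78.199 F3804
G1 X204.718 Y107.635
G1 X234.154 Y109.273
G1 X235.792 Y79.837
M5
G0 X0.000 Y0.000

viewBox `0 0 362.054 120.181` with mm width/height → 1 unit = 1 mm. Flip: y_m = 120.181 − y_svg.

**Shape 1** — `<path>` regular polygon, stroke `#0000ff` → engrave (S180, F3804). Machine vertices: (235.792,79.837) → (206.356,78.199) → (204.718,107.635) → (234.154,109.273) → (235.792,79.837). Closed: final G1 returns to the first vertex.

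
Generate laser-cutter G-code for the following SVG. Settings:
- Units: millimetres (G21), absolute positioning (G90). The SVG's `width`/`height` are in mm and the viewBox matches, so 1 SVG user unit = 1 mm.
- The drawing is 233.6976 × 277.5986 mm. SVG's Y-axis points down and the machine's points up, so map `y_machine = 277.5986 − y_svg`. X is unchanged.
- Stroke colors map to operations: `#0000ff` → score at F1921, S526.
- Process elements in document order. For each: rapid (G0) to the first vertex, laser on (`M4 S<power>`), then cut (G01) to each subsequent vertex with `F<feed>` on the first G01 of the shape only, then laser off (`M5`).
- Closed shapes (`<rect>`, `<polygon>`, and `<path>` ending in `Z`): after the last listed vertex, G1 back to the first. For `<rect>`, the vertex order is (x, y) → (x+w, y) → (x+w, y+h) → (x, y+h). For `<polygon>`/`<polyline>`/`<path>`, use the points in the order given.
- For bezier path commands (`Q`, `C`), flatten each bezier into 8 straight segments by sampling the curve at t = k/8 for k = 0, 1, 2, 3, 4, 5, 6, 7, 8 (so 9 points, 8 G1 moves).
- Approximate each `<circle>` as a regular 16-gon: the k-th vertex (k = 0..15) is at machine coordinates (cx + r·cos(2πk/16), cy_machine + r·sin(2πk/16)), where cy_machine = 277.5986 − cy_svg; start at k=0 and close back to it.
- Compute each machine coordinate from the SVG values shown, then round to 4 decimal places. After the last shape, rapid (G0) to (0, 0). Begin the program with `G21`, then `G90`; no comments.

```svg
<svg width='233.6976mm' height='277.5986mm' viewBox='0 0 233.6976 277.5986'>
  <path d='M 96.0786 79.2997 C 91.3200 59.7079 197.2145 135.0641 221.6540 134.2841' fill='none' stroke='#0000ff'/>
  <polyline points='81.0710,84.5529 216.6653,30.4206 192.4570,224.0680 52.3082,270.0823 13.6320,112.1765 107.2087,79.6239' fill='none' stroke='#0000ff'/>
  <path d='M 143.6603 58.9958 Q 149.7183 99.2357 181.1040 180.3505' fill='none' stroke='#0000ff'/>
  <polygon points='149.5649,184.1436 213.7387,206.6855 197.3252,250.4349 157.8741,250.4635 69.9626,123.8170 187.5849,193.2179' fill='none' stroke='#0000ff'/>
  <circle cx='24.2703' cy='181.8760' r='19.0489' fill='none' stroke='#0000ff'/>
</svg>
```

G21
G90
G0 X96.0786 Y198.2989
M4 S526
G01 X99.1058 Y201.5293 F1921
G01 X110.2554 Y197.8632
G01 X127.2763 Y189.3055
G01 X147.9170 Y177.8611
G01 X169.9264 Y165.5349
G01 X191.0533 Y154.3318
G01 X209.0462 Y146.2567
G01 X221.6540 Y143.3145
M5
G0 X81.0710 Y193.0457
M4 S526
G01 X216.6653 Y247.1780 F1921
G01 X192.4570 Y53.5306
G01 X52.3082 Y7.5163
G01 X13.6320 Y165.4221
G01 X107.2087 Y197.9747
M5
G0 X143.6603 Y218.6028
M4 S526
G01 X145.5705 Y207.9042 F1921
G01 X148.2723 Y195.9282
G01 X151.7655 Y182.6748
G01 X156.0502 Y168.1442
G01 X161.1264 Y152.3362
G01 X166.9941 Y135.2508
G01 X173.6533 Y116.8881
G01 X181.1040 Y97.2481
M5
G0 X149.5649 Y93.4550
M4 S526
G01 X213.7387 Y70.9131 F1921
G01 X197.3252 Y27.1637
G01 X157.8741 Y27.1351
G01 X69.9626 Y153.7816
G01 X187.5849 Y84.3807
G01 X149.5649 Y93.4550
M5
G0 X43.3192 Y95.7226
M4 S526
G01 X41.8692 Y103.0123 F1921
G01 X37.7399 Y109.1922
G01 X31.5600 Y113.3215
G01 X24.2703 Y114.7715
G01 X16.9806 Y113.3215
G01 X10.8007 Y109.1922
G01 X6.6714 Y103.0123
G01 X5.2214 Y95.7226
G01 X6.6714 Y88.4329
G01 X10.8007 Y82.2530
G01 X16.9806 Y78.1237
G01 X24.2703 Y76.6737
G01 X31.5600 Y78.1237
G01 X37.7399 Y82.2530
G01 X41.8692 Y88.4329
G01 X43.3192 Y95.7226
M5
G0 X0.0000 Y0.0000

Since the viewBox matches the mm dimensions, user units are millimetres directly. The only transform is the Y-flip y_m = 277.5986 − y_svg.

Shape 1 is a cubic bezier drawn with `<path>`. Its stroke #0000ff means score at S526, F1921. After flipping Y the toolpath is (96.0786,198.2989) → (99.1058,201.5293) → (110.2554,197.8632) → (127.2763,189.3055) → (147.9170,177.8611) → (169.9264,165.5349) → (191.0533,154.3318) → (209.0462,146.2567) → (221.6540,143.3145).

Shape 2 is a open polyline drawn with `<polyline>`. Its stroke #0000ff means score at S526, F1921. After flipping Y the toolpath is (81.0710,193.0457) → (216.6653,247.1780) → (192.4570,53.5306) → (52.3082,7.5163) → (13.6320,165.4221) → (107.2087,197.9747).

Shape 3 is a quadratic bezier drawn with `<path>`. Its stroke #0000ff means score at S526, F1921. After flipping Y the toolpath is (143.6603,218.6028) → (145.5705,207.9042) → (148.2723,195.9282) → (151.7655,182.6748) → (156.0502,168.1442) → (161.1264,152.3362) → (166.9941,135.2508) → (173.6533,116.8881) → (181.1040,97.2481).

Shape 4 is a closed polygon drawn with `<polygon>`. Its stroke #0000ff means score at S526, F1921. After flipping Y the toolpath is (149.5649,93.4550) → (213.7387,70.9131) → (197.3252,27.1637) → (157.8741,27.1351) → (69.9626,153.7816) → (187.5849,84.3807) → (149.5649,93.4550), returning to the start.

Shape 5 is a circle drawn with `<circle>`. Its stroke #0000ff means score at S526, F1921. After flipping Y the toolpath is (43.3192,95.7226) → (41.8692,103.0123) → (37.7399,109.1922) → (31.5600,113.3215) → (24.2703,114.7715) → (16.9806,113.3215) → (10.8007,109.1922) → (6.6714,103.0123) → (5.2214,95.7226) → (6.6714,88.4329) → (10.8007,82.2530) → (16.9806,78.1237) → (24.2703,76.6737) → (31.5600,78.1237) → (37.7399,82.2530) → (41.8692,88.4329) → (43.3192,95.7226), returning to the start.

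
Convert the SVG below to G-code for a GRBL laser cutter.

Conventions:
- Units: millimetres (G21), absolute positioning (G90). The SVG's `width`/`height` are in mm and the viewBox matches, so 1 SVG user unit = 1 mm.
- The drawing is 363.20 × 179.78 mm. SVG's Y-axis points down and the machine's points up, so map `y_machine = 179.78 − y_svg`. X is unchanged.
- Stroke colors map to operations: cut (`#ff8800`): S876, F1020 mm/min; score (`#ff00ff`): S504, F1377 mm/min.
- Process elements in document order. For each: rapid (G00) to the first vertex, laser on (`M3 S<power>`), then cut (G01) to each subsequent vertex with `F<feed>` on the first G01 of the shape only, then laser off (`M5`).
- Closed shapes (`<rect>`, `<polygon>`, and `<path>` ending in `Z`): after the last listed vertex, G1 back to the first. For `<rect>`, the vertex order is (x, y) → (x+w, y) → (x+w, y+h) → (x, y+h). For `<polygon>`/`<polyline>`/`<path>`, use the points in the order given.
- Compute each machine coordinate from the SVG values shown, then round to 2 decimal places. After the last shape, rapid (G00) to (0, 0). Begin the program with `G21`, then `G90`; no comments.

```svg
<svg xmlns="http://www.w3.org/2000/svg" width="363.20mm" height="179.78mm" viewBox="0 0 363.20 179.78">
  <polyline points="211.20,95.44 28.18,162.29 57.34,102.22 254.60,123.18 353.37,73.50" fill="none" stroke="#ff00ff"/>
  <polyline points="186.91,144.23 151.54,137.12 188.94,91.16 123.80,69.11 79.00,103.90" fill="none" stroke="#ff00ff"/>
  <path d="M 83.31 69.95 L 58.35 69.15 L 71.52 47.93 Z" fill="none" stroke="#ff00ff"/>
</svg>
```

G21
G90
G00 X211.20 Y84.34
M3 S504
G01 X28.18 Y17.49 F1377
G01 X57.34 Y77.56
G01 X254.60 Y56.60
G01 X353.37 Y106.28
M5
G00 X186.91 Y35.55
M3 S504
G01 X151.54 Y42.66 F1377
G01 X188.94 Y88.62
G01 X123.80 Y110.67
G01 X79.00 Y75.88
M5
G00 X83.31 Y109.83
M3 S504
G01 X58.35 Y110.63 F1377
G01 X71.52 Y131.85
G01 X83.31 Y109.83
M5
G00 X0.00 Y0.00

Since the viewBox matches the mm dimensions, user units are millimetres directly. The only transform is the Y-flip y_m = 179.78 − y_svg.

Shape 1 is a open polyline drawn with `<polyline>`. Its stroke #ff00ff means score at S504, F1377. After flipping Y the toolpath is (211.20,84.34) → (28.18,17.49) → (57.34,77.56) → (254.60,56.60) → (353.37,106.28).

Shape 2 is a open polyline drawn with `<polyline>`. Its stroke #ff00ff means score at S504, F1377. After flipping Y the toolpath is (186.91,35.55) → (151.54,42.66) → (188.94,88.62) → (123.80,110.67) → (79.00,75.88).

Shape 3 is a regular polygon drawn with `<path>`. Its stroke #ff00ff means score at S504, F1377. After flipping Y the toolpath is (83.31,109.83) → (58.35,110.63) → (71.52,131.85) → (83.31,109.83), returning to the start.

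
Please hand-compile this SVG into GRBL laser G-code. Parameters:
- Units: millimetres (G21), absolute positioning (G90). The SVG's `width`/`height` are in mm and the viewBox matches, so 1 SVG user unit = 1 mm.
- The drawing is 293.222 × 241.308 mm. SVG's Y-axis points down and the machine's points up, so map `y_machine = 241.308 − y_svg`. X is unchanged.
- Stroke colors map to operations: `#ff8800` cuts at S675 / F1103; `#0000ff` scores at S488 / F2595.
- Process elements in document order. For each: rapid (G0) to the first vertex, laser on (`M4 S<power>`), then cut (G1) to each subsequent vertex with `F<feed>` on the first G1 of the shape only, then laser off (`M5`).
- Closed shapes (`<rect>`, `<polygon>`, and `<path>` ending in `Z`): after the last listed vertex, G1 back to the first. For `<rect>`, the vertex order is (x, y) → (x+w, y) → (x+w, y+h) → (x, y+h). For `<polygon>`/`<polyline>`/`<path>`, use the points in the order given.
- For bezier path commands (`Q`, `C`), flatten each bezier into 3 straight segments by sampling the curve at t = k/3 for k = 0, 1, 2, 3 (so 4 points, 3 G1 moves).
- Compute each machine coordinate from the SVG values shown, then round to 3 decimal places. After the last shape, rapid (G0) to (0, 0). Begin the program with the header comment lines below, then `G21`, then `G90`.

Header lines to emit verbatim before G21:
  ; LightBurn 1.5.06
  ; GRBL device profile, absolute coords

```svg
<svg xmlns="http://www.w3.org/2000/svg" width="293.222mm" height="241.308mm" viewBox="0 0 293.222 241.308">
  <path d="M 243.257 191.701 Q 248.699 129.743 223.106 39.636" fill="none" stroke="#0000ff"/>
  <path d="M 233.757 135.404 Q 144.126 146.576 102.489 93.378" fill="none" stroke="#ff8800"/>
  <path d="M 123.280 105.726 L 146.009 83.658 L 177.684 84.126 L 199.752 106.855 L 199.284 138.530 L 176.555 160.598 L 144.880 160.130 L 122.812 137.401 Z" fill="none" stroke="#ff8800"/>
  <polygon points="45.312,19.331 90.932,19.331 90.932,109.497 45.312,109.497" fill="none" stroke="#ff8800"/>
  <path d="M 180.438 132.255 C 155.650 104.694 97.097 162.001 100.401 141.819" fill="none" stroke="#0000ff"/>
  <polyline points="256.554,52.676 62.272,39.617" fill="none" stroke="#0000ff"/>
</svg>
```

; LightBurn 1.5.06
; GRBL device profile, absolute coords
G21
G90
G0 X243.257 Y49.607
M4 S488
G1 X243.437 Y94.040 F2595
G1 X236.720 Y144.728
G1 X223.106 Y201.672
M5
G0 X233.757 Y105.904
M4 S675
G1 X179.336 Y105.608 F1103
G1 X135.580 Y119.617
G1 X102.489 Y147.930
M5
G0 X123.280 Y135.582
M4 S675
G1 X146.009 Y157.650 F1103
G1 X177.684 Y157.182
G1 X199.752 Y134.453
G1 X199.284 Y102.778
G1 X176.555 Y80.710
G1 X144.880 Y81.178
G1 X122.812 Y103.907
G1 X123.280 Y135.582
M5
G0 X45.312 Y221.977
M4 S675
G1 X90.932 Y221.977 F1103
G1 X90.932 Y131.811
G1 X45.312 Y131.811
G1 X45.312 Y221.977
M5
G0 X180.438 Y109.053
M4 S488
G1 X147.937 Y114.338 F2595
G1 X114.174 Y99.123
G1 X100.401 Y99.489
M5
G0 X256.554 Y188.632
M4 S488
G1 X62.272 Y201.691 F2595
M5
G0 X0.000 Y0.000

Since the viewBox matches the mm dimensions, user units are millimetres directly. The only transform is the Y-flip y_m = 241.308 − y_svg.

Shape 1 is a quadratic bezier drawn with `<path>`. Its stroke #0000ff means score at S488, F2595. After flipping Y the toolpath is (243.257,49.607) → (243.437,94.040) → (236.720,144.728) → (223.106,201.672).

Shape 2 is a quadratic bezier drawn with `<path>`. Its stroke #ff8800 means cut at S675, F1103. After flipping Y the toolpath is (233.757,105.904) → (179.336,105.608) → (135.580,119.617) → (102.489,147.930).

Shape 3 is a regular polygon drawn with `<path>`. Its stroke #ff8800 means cut at S675, F1103. After flipping Y the toolpath is (123.280,135.582) → (146.009,157.650) → (177.684,157.182) → (199.752,134.453) → (199.284,102.778) → (176.555,80.710) → (144.880,81.178) → (122.812,103.907) → (123.280,135.582), returning to the start.

Shape 4 is a rectangle drawn with `<polygon>`. Its stroke #ff8800 means cut at S675, F1103. After flipping Y the toolpath is (45.312,221.977) → (90.932,221.977) → (90.932,131.811) → (45.312,131.811) → (45.312,221.977), returning to the start.

Shape 5 is a cubic bezier drawn with `<path>`. Its stroke #0000ff means score at S488, F2595. After flipping Y the toolpath is (180.438,109.053) → (147.937,114.338) → (114.174,99.123) → (100.401,99.489).

Shape 6 is a line segment drawn with `<polyline>`. Its stroke #0000ff means score at S488, F2595. After flipping Y the toolpath is (256.554,188.632) → (62.272,201.691).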